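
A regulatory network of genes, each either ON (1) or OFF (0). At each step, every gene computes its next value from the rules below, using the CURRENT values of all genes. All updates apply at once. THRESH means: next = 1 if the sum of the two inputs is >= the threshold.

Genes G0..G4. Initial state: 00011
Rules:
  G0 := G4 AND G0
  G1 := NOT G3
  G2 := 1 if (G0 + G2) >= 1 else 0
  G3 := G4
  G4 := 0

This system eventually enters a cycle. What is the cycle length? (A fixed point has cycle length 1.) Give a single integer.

Answer: 1

Derivation:
Step 0: 00011
Step 1: G0=G4&G0=1&0=0 G1=NOT G3=NOT 1=0 G2=(0+0>=1)=0 G3=G4=1 G4=0(const) -> 00010
Step 2: G0=G4&G0=0&0=0 G1=NOT G3=NOT 1=0 G2=(0+0>=1)=0 G3=G4=0 G4=0(const) -> 00000
Step 3: G0=G4&G0=0&0=0 G1=NOT G3=NOT 0=1 G2=(0+0>=1)=0 G3=G4=0 G4=0(const) -> 01000
Step 4: G0=G4&G0=0&0=0 G1=NOT G3=NOT 0=1 G2=(0+0>=1)=0 G3=G4=0 G4=0(const) -> 01000
State from step 4 equals state from step 3 -> cycle length 1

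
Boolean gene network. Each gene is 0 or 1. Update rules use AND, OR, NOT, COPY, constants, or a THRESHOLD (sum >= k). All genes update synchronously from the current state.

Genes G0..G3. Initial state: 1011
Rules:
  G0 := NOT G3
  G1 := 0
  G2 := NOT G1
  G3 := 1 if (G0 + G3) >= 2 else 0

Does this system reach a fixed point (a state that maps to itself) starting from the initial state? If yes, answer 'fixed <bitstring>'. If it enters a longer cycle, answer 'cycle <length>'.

Answer: fixed 1010

Derivation:
Step 0: 1011
Step 1: G0=NOT G3=NOT 1=0 G1=0(const) G2=NOT G1=NOT 0=1 G3=(1+1>=2)=1 -> 0011
Step 2: G0=NOT G3=NOT 1=0 G1=0(const) G2=NOT G1=NOT 0=1 G3=(0+1>=2)=0 -> 0010
Step 3: G0=NOT G3=NOT 0=1 G1=0(const) G2=NOT G1=NOT 0=1 G3=(0+0>=2)=0 -> 1010
Step 4: G0=NOT G3=NOT 0=1 G1=0(const) G2=NOT G1=NOT 0=1 G3=(1+0>=2)=0 -> 1010
Fixed point reached at step 3: 1010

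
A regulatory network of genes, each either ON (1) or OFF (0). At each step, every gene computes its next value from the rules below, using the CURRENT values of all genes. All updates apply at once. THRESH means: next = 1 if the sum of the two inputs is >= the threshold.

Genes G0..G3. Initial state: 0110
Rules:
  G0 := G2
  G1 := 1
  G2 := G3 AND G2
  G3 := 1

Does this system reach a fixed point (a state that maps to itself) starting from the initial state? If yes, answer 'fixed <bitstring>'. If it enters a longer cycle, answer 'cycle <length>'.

Step 0: 0110
Step 1: G0=G2=1 G1=1(const) G2=G3&G2=0&1=0 G3=1(const) -> 1101
Step 2: G0=G2=0 G1=1(const) G2=G3&G2=1&0=0 G3=1(const) -> 0101
Step 3: G0=G2=0 G1=1(const) G2=G3&G2=1&0=0 G3=1(const) -> 0101
Fixed point reached at step 2: 0101

Answer: fixed 0101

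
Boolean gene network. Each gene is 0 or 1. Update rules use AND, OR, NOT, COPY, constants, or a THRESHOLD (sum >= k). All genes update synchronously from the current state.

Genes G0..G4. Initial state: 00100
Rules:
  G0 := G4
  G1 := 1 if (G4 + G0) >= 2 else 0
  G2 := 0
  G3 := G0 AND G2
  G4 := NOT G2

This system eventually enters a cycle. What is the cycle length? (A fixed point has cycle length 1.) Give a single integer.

Step 0: 00100
Step 1: G0=G4=0 G1=(0+0>=2)=0 G2=0(const) G3=G0&G2=0&1=0 G4=NOT G2=NOT 1=0 -> 00000
Step 2: G0=G4=0 G1=(0+0>=2)=0 G2=0(const) G3=G0&G2=0&0=0 G4=NOT G2=NOT 0=1 -> 00001
Step 3: G0=G4=1 G1=(1+0>=2)=0 G2=0(const) G3=G0&G2=0&0=0 G4=NOT G2=NOT 0=1 -> 10001
Step 4: G0=G4=1 G1=(1+1>=2)=1 G2=0(const) G3=G0&G2=1&0=0 G4=NOT G2=NOT 0=1 -> 11001
Step 5: G0=G4=1 G1=(1+1>=2)=1 G2=0(const) G3=G0&G2=1&0=0 G4=NOT G2=NOT 0=1 -> 11001
State from step 5 equals state from step 4 -> cycle length 1

Answer: 1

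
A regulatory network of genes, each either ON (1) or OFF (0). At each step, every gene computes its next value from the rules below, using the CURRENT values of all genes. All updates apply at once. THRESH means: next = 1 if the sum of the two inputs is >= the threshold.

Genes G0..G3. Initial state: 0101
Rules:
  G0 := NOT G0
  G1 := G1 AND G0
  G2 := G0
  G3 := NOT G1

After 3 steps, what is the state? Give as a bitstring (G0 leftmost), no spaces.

Step 1: G0=NOT G0=NOT 0=1 G1=G1&G0=1&0=0 G2=G0=0 G3=NOT G1=NOT 1=0 -> 1000
Step 2: G0=NOT G0=NOT 1=0 G1=G1&G0=0&1=0 G2=G0=1 G3=NOT G1=NOT 0=1 -> 0011
Step 3: G0=NOT G0=NOT 0=1 G1=G1&G0=0&0=0 G2=G0=0 G3=NOT G1=NOT 0=1 -> 1001

1001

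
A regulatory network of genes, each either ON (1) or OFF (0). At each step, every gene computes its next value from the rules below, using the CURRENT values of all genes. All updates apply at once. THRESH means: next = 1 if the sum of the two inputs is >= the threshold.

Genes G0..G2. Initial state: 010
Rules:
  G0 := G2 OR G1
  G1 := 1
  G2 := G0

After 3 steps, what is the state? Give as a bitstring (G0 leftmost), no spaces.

Step 1: G0=G2|G1=0|1=1 G1=1(const) G2=G0=0 -> 110
Step 2: G0=G2|G1=0|1=1 G1=1(const) G2=G0=1 -> 111
Step 3: G0=G2|G1=1|1=1 G1=1(const) G2=G0=1 -> 111

111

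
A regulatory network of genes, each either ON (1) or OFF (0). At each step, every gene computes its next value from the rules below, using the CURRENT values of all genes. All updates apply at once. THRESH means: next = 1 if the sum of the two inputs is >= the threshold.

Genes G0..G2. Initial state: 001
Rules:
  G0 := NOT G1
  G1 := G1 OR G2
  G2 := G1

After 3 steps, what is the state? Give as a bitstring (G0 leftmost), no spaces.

Step 1: G0=NOT G1=NOT 0=1 G1=G1|G2=0|1=1 G2=G1=0 -> 110
Step 2: G0=NOT G1=NOT 1=0 G1=G1|G2=1|0=1 G2=G1=1 -> 011
Step 3: G0=NOT G1=NOT 1=0 G1=G1|G2=1|1=1 G2=G1=1 -> 011

011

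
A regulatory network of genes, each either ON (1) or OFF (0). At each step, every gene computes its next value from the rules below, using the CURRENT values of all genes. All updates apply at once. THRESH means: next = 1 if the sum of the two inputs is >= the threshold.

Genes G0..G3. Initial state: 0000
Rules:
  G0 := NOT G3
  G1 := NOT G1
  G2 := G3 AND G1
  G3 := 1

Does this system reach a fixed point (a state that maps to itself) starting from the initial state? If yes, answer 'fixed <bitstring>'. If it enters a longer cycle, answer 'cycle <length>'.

Answer: cycle 2

Derivation:
Step 0: 0000
Step 1: G0=NOT G3=NOT 0=1 G1=NOT G1=NOT 0=1 G2=G3&G1=0&0=0 G3=1(const) -> 1101
Step 2: G0=NOT G3=NOT 1=0 G1=NOT G1=NOT 1=0 G2=G3&G1=1&1=1 G3=1(const) -> 0011
Step 3: G0=NOT G3=NOT 1=0 G1=NOT G1=NOT 0=1 G2=G3&G1=1&0=0 G3=1(const) -> 0101
Step 4: G0=NOT G3=NOT 1=0 G1=NOT G1=NOT 1=0 G2=G3&G1=1&1=1 G3=1(const) -> 0011
Cycle of length 2 starting at step 2 -> no fixed point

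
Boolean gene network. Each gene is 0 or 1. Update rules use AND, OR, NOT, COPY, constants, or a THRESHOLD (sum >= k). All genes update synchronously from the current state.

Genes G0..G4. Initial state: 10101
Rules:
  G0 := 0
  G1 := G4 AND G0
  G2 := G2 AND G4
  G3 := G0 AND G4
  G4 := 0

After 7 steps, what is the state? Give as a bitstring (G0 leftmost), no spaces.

Step 1: G0=0(const) G1=G4&G0=1&1=1 G2=G2&G4=1&1=1 G3=G0&G4=1&1=1 G4=0(const) -> 01110
Step 2: G0=0(const) G1=G4&G0=0&0=0 G2=G2&G4=1&0=0 G3=G0&G4=0&0=0 G4=0(const) -> 00000
Step 3: G0=0(const) G1=G4&G0=0&0=0 G2=G2&G4=0&0=0 G3=G0&G4=0&0=0 G4=0(const) -> 00000
Step 4: G0=0(const) G1=G4&G0=0&0=0 G2=G2&G4=0&0=0 G3=G0&G4=0&0=0 G4=0(const) -> 00000
Step 5: G0=0(const) G1=G4&G0=0&0=0 G2=G2&G4=0&0=0 G3=G0&G4=0&0=0 G4=0(const) -> 00000
Step 6: G0=0(const) G1=G4&G0=0&0=0 G2=G2&G4=0&0=0 G3=G0&G4=0&0=0 G4=0(const) -> 00000
Step 7: G0=0(const) G1=G4&G0=0&0=0 G2=G2&G4=0&0=0 G3=G0&G4=0&0=0 G4=0(const) -> 00000

00000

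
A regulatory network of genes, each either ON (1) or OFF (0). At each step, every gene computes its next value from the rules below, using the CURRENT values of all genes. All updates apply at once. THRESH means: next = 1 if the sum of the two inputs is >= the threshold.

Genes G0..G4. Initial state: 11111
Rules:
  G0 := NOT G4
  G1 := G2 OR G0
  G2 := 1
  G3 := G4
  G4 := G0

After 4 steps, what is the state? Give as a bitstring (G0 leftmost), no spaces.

Step 1: G0=NOT G4=NOT 1=0 G1=G2|G0=1|1=1 G2=1(const) G3=G4=1 G4=G0=1 -> 01111
Step 2: G0=NOT G4=NOT 1=0 G1=G2|G0=1|0=1 G2=1(const) G3=G4=1 G4=G0=0 -> 01110
Step 3: G0=NOT G4=NOT 0=1 G1=G2|G0=1|0=1 G2=1(const) G3=G4=0 G4=G0=0 -> 11100
Step 4: G0=NOT G4=NOT 0=1 G1=G2|G0=1|1=1 G2=1(const) G3=G4=0 G4=G0=1 -> 11101

11101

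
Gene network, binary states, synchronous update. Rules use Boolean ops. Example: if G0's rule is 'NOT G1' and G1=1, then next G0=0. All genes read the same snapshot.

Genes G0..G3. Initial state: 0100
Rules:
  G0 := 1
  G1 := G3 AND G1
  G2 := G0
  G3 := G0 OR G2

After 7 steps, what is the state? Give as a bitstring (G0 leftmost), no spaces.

Step 1: G0=1(const) G1=G3&G1=0&1=0 G2=G0=0 G3=G0|G2=0|0=0 -> 1000
Step 2: G0=1(const) G1=G3&G1=0&0=0 G2=G0=1 G3=G0|G2=1|0=1 -> 1011
Step 3: G0=1(const) G1=G3&G1=1&0=0 G2=G0=1 G3=G0|G2=1|1=1 -> 1011
Step 4: G0=1(const) G1=G3&G1=1&0=0 G2=G0=1 G3=G0|G2=1|1=1 -> 1011
Step 5: G0=1(const) G1=G3&G1=1&0=0 G2=G0=1 G3=G0|G2=1|1=1 -> 1011
Step 6: G0=1(const) G1=G3&G1=1&0=0 G2=G0=1 G3=G0|G2=1|1=1 -> 1011
Step 7: G0=1(const) G1=G3&G1=1&0=0 G2=G0=1 G3=G0|G2=1|1=1 -> 1011

1011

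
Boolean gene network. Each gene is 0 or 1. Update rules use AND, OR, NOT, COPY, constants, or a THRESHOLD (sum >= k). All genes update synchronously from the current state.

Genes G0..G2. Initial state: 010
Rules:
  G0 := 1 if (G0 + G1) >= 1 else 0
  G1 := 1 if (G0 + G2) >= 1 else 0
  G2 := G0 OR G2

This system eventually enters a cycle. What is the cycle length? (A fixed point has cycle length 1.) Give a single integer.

Step 0: 010
Step 1: G0=(0+1>=1)=1 G1=(0+0>=1)=0 G2=G0|G2=0|0=0 -> 100
Step 2: G0=(1+0>=1)=1 G1=(1+0>=1)=1 G2=G0|G2=1|0=1 -> 111
Step 3: G0=(1+1>=1)=1 G1=(1+1>=1)=1 G2=G0|G2=1|1=1 -> 111
State from step 3 equals state from step 2 -> cycle length 1

Answer: 1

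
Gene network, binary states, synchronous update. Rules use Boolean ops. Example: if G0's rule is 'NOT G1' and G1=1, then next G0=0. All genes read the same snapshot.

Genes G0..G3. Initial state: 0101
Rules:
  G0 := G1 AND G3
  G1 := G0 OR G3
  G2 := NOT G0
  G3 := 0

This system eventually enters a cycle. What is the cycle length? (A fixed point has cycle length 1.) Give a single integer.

Answer: 1

Derivation:
Step 0: 0101
Step 1: G0=G1&G3=1&1=1 G1=G0|G3=0|1=1 G2=NOT G0=NOT 0=1 G3=0(const) -> 1110
Step 2: G0=G1&G3=1&0=0 G1=G0|G3=1|0=1 G2=NOT G0=NOT 1=0 G3=0(const) -> 0100
Step 3: G0=G1&G3=1&0=0 G1=G0|G3=0|0=0 G2=NOT G0=NOT 0=1 G3=0(const) -> 0010
Step 4: G0=G1&G3=0&0=0 G1=G0|G3=0|0=0 G2=NOT G0=NOT 0=1 G3=0(const) -> 0010
State from step 4 equals state from step 3 -> cycle length 1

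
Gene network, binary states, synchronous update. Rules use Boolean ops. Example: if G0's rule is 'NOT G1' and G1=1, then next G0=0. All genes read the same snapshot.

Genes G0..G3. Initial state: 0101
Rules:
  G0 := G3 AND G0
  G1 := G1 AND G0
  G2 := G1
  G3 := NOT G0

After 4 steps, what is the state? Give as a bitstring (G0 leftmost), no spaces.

Step 1: G0=G3&G0=1&0=0 G1=G1&G0=1&0=0 G2=G1=1 G3=NOT G0=NOT 0=1 -> 0011
Step 2: G0=G3&G0=1&0=0 G1=G1&G0=0&0=0 G2=G1=0 G3=NOT G0=NOT 0=1 -> 0001
Step 3: G0=G3&G0=1&0=0 G1=G1&G0=0&0=0 G2=G1=0 G3=NOT G0=NOT 0=1 -> 0001
Step 4: G0=G3&G0=1&0=0 G1=G1&G0=0&0=0 G2=G1=0 G3=NOT G0=NOT 0=1 -> 0001

0001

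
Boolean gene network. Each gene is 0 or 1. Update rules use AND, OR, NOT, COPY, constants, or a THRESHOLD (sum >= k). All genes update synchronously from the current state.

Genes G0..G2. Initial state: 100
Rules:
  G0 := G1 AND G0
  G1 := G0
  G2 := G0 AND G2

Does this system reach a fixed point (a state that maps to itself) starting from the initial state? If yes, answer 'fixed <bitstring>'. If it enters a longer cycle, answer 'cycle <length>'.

Step 0: 100
Step 1: G0=G1&G0=0&1=0 G1=G0=1 G2=G0&G2=1&0=0 -> 010
Step 2: G0=G1&G0=1&0=0 G1=G0=0 G2=G0&G2=0&0=0 -> 000
Step 3: G0=G1&G0=0&0=0 G1=G0=0 G2=G0&G2=0&0=0 -> 000
Fixed point reached at step 2: 000

Answer: fixed 000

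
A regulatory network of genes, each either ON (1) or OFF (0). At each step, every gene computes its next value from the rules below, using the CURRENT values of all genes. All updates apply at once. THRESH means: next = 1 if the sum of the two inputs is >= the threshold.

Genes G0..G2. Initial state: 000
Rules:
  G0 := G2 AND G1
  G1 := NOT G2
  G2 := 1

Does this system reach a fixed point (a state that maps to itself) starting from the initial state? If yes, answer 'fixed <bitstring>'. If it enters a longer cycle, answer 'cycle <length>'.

Answer: fixed 001

Derivation:
Step 0: 000
Step 1: G0=G2&G1=0&0=0 G1=NOT G2=NOT 0=1 G2=1(const) -> 011
Step 2: G0=G2&G1=1&1=1 G1=NOT G2=NOT 1=0 G2=1(const) -> 101
Step 3: G0=G2&G1=1&0=0 G1=NOT G2=NOT 1=0 G2=1(const) -> 001
Step 4: G0=G2&G1=1&0=0 G1=NOT G2=NOT 1=0 G2=1(const) -> 001
Fixed point reached at step 3: 001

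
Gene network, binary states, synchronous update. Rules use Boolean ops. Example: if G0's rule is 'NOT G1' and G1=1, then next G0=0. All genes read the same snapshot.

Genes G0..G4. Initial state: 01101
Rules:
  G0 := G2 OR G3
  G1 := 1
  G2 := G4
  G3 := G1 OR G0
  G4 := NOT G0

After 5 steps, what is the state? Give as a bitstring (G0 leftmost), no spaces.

Step 1: G0=G2|G3=1|0=1 G1=1(const) G2=G4=1 G3=G1|G0=1|0=1 G4=NOT G0=NOT 0=1 -> 11111
Step 2: G0=G2|G3=1|1=1 G1=1(const) G2=G4=1 G3=G1|G0=1|1=1 G4=NOT G0=NOT 1=0 -> 11110
Step 3: G0=G2|G3=1|1=1 G1=1(const) G2=G4=0 G3=G1|G0=1|1=1 G4=NOT G0=NOT 1=0 -> 11010
Step 4: G0=G2|G3=0|1=1 G1=1(const) G2=G4=0 G3=G1|G0=1|1=1 G4=NOT G0=NOT 1=0 -> 11010
Step 5: G0=G2|G3=0|1=1 G1=1(const) G2=G4=0 G3=G1|G0=1|1=1 G4=NOT G0=NOT 1=0 -> 11010

11010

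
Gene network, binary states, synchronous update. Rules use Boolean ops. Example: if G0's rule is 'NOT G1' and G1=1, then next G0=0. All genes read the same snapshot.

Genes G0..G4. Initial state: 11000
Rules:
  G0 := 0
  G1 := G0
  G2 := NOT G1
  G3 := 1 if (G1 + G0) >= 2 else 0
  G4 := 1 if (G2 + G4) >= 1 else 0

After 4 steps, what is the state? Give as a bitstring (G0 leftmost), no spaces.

Step 1: G0=0(const) G1=G0=1 G2=NOT G1=NOT 1=0 G3=(1+1>=2)=1 G4=(0+0>=1)=0 -> 01010
Step 2: G0=0(const) G1=G0=0 G2=NOT G1=NOT 1=0 G3=(1+0>=2)=0 G4=(0+0>=1)=0 -> 00000
Step 3: G0=0(const) G1=G0=0 G2=NOT G1=NOT 0=1 G3=(0+0>=2)=0 G4=(0+0>=1)=0 -> 00100
Step 4: G0=0(const) G1=G0=0 G2=NOT G1=NOT 0=1 G3=(0+0>=2)=0 G4=(1+0>=1)=1 -> 00101

00101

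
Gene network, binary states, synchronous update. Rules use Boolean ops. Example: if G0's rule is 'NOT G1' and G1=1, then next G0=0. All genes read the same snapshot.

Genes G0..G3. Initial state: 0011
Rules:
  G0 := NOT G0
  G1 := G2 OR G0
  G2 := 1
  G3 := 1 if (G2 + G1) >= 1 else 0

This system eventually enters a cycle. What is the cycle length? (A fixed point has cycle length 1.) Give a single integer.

Step 0: 0011
Step 1: G0=NOT G0=NOT 0=1 G1=G2|G0=1|0=1 G2=1(const) G3=(1+0>=1)=1 -> 1111
Step 2: G0=NOT G0=NOT 1=0 G1=G2|G0=1|1=1 G2=1(const) G3=(1+1>=1)=1 -> 0111
Step 3: G0=NOT G0=NOT 0=1 G1=G2|G0=1|0=1 G2=1(const) G3=(1+1>=1)=1 -> 1111
State from step 3 equals state from step 1 -> cycle length 2

Answer: 2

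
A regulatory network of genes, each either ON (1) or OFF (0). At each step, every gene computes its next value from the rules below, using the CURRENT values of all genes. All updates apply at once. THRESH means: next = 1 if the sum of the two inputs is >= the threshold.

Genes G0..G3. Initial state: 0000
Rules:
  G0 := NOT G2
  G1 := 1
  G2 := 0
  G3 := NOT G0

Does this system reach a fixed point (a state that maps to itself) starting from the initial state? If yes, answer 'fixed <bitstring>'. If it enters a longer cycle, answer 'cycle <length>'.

Answer: fixed 1100

Derivation:
Step 0: 0000
Step 1: G0=NOT G2=NOT 0=1 G1=1(const) G2=0(const) G3=NOT G0=NOT 0=1 -> 1101
Step 2: G0=NOT G2=NOT 0=1 G1=1(const) G2=0(const) G3=NOT G0=NOT 1=0 -> 1100
Step 3: G0=NOT G2=NOT 0=1 G1=1(const) G2=0(const) G3=NOT G0=NOT 1=0 -> 1100
Fixed point reached at step 2: 1100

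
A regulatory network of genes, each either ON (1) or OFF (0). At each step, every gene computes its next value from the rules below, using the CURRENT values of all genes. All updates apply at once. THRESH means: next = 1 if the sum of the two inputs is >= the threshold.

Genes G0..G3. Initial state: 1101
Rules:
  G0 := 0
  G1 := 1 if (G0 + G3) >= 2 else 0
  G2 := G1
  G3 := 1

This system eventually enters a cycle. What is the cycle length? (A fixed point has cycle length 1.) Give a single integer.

Step 0: 1101
Step 1: G0=0(const) G1=(1+1>=2)=1 G2=G1=1 G3=1(const) -> 0111
Step 2: G0=0(const) G1=(0+1>=2)=0 G2=G1=1 G3=1(const) -> 0011
Step 3: G0=0(const) G1=(0+1>=2)=0 G2=G1=0 G3=1(const) -> 0001
Step 4: G0=0(const) G1=(0+1>=2)=0 G2=G1=0 G3=1(const) -> 0001
State from step 4 equals state from step 3 -> cycle length 1

Answer: 1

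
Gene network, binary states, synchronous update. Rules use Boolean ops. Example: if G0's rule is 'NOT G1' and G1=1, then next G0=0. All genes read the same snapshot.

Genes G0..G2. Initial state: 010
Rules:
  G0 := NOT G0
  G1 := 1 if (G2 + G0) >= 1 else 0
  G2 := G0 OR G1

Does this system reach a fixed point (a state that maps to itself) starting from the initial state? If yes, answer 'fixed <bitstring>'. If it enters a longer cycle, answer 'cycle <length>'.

Step 0: 010
Step 1: G0=NOT G0=NOT 0=1 G1=(0+0>=1)=0 G2=G0|G1=0|1=1 -> 101
Step 2: G0=NOT G0=NOT 1=0 G1=(1+1>=1)=1 G2=G0|G1=1|0=1 -> 011
Step 3: G0=NOT G0=NOT 0=1 G1=(1+0>=1)=1 G2=G0|G1=0|1=1 -> 111
Step 4: G0=NOT G0=NOT 1=0 G1=(1+1>=1)=1 G2=G0|G1=1|1=1 -> 011
Cycle of length 2 starting at step 2 -> no fixed point

Answer: cycle 2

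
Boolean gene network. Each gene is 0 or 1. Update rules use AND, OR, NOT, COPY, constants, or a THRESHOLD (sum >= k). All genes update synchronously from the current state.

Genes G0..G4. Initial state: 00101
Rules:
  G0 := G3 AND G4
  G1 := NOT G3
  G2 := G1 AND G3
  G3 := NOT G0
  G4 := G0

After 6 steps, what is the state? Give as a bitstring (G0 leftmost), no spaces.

Step 1: G0=G3&G4=0&1=0 G1=NOT G3=NOT 0=1 G2=G1&G3=0&0=0 G3=NOT G0=NOT 0=1 G4=G0=0 -> 01010
Step 2: G0=G3&G4=1&0=0 G1=NOT G3=NOT 1=0 G2=G1&G3=1&1=1 G3=NOT G0=NOT 0=1 G4=G0=0 -> 00110
Step 3: G0=G3&G4=1&0=0 G1=NOT G3=NOT 1=0 G2=G1&G3=0&1=0 G3=NOT G0=NOT 0=1 G4=G0=0 -> 00010
Step 4: G0=G3&G4=1&0=0 G1=NOT G3=NOT 1=0 G2=G1&G3=0&1=0 G3=NOT G0=NOT 0=1 G4=G0=0 -> 00010
Step 5: G0=G3&G4=1&0=0 G1=NOT G3=NOT 1=0 G2=G1&G3=0&1=0 G3=NOT G0=NOT 0=1 G4=G0=0 -> 00010
Step 6: G0=G3&G4=1&0=0 G1=NOT G3=NOT 1=0 G2=G1&G3=0&1=0 G3=NOT G0=NOT 0=1 G4=G0=0 -> 00010

00010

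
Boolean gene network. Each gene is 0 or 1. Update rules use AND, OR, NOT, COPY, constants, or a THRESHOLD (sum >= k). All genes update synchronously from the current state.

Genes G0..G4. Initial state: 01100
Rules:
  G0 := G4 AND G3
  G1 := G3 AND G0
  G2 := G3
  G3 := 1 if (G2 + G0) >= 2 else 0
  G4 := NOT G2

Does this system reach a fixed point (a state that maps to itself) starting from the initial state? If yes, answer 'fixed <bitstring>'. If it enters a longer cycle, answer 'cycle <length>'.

Answer: fixed 00001

Derivation:
Step 0: 01100
Step 1: G0=G4&G3=0&0=0 G1=G3&G0=0&0=0 G2=G3=0 G3=(1+0>=2)=0 G4=NOT G2=NOT 1=0 -> 00000
Step 2: G0=G4&G3=0&0=0 G1=G3&G0=0&0=0 G2=G3=0 G3=(0+0>=2)=0 G4=NOT G2=NOT 0=1 -> 00001
Step 3: G0=G4&G3=1&0=0 G1=G3&G0=0&0=0 G2=G3=0 G3=(0+0>=2)=0 G4=NOT G2=NOT 0=1 -> 00001
Fixed point reached at step 2: 00001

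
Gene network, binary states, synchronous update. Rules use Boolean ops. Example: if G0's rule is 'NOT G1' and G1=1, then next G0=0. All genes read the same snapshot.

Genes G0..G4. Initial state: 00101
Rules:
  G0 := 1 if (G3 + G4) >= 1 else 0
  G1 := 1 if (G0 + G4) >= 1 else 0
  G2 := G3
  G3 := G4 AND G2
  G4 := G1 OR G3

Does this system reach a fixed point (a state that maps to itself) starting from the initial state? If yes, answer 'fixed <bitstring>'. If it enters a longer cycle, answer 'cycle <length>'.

Answer: cycle 2

Derivation:
Step 0: 00101
Step 1: G0=(0+1>=1)=1 G1=(0+1>=1)=1 G2=G3=0 G3=G4&G2=1&1=1 G4=G1|G3=0|0=0 -> 11010
Step 2: G0=(1+0>=1)=1 G1=(1+0>=1)=1 G2=G3=1 G3=G4&G2=0&0=0 G4=G1|G3=1|1=1 -> 11101
Step 3: G0=(0+1>=1)=1 G1=(1+1>=1)=1 G2=G3=0 G3=G4&G2=1&1=1 G4=G1|G3=1|0=1 -> 11011
Step 4: G0=(1+1>=1)=1 G1=(1+1>=1)=1 G2=G3=1 G3=G4&G2=1&0=0 G4=G1|G3=1|1=1 -> 11101
Cycle of length 2 starting at step 2 -> no fixed point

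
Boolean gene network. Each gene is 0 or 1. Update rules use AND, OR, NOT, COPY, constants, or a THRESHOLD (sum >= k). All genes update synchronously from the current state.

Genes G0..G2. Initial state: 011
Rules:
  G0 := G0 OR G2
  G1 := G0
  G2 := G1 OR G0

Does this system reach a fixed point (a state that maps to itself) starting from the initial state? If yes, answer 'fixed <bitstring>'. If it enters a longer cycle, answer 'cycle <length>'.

Answer: fixed 111

Derivation:
Step 0: 011
Step 1: G0=G0|G2=0|1=1 G1=G0=0 G2=G1|G0=1|0=1 -> 101
Step 2: G0=G0|G2=1|1=1 G1=G0=1 G2=G1|G0=0|1=1 -> 111
Step 3: G0=G0|G2=1|1=1 G1=G0=1 G2=G1|G0=1|1=1 -> 111
Fixed point reached at step 2: 111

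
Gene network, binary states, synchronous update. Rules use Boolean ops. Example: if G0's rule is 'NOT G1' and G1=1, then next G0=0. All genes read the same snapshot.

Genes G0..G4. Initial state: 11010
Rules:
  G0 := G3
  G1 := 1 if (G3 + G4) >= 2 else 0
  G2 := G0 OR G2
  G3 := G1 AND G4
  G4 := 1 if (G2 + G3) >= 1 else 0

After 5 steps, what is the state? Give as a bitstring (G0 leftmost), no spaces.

Step 1: G0=G3=1 G1=(1+0>=2)=0 G2=G0|G2=1|0=1 G3=G1&G4=1&0=0 G4=(0+1>=1)=1 -> 10101
Step 2: G0=G3=0 G1=(0+1>=2)=0 G2=G0|G2=1|1=1 G3=G1&G4=0&1=0 G4=(1+0>=1)=1 -> 00101
Step 3: G0=G3=0 G1=(0+1>=2)=0 G2=G0|G2=0|1=1 G3=G1&G4=0&1=0 G4=(1+0>=1)=1 -> 00101
Step 4: G0=G3=0 G1=(0+1>=2)=0 G2=G0|G2=0|1=1 G3=G1&G4=0&1=0 G4=(1+0>=1)=1 -> 00101
Step 5: G0=G3=0 G1=(0+1>=2)=0 G2=G0|G2=0|1=1 G3=G1&G4=0&1=0 G4=(1+0>=1)=1 -> 00101

00101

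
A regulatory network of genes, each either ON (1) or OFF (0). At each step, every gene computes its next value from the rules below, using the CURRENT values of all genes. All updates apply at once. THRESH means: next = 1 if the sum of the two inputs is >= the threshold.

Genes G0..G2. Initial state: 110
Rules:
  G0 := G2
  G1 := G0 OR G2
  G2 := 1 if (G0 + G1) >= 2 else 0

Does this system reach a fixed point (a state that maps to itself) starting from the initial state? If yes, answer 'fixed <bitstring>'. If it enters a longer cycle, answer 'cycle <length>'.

Answer: cycle 2

Derivation:
Step 0: 110
Step 1: G0=G2=0 G1=G0|G2=1|0=1 G2=(1+1>=2)=1 -> 011
Step 2: G0=G2=1 G1=G0|G2=0|1=1 G2=(0+1>=2)=0 -> 110
Cycle of length 2 starting at step 0 -> no fixed point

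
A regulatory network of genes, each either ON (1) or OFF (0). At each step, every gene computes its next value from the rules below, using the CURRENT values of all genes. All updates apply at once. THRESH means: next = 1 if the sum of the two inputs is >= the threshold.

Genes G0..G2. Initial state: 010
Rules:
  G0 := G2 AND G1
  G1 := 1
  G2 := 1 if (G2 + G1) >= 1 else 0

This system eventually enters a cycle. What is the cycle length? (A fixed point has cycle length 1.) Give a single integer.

Answer: 1

Derivation:
Step 0: 010
Step 1: G0=G2&G1=0&1=0 G1=1(const) G2=(0+1>=1)=1 -> 011
Step 2: G0=G2&G1=1&1=1 G1=1(const) G2=(1+1>=1)=1 -> 111
Step 3: G0=G2&G1=1&1=1 G1=1(const) G2=(1+1>=1)=1 -> 111
State from step 3 equals state from step 2 -> cycle length 1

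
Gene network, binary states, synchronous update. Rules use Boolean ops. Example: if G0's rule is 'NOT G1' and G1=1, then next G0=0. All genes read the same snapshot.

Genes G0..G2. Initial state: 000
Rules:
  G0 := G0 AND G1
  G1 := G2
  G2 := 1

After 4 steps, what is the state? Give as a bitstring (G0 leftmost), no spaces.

Step 1: G0=G0&G1=0&0=0 G1=G2=0 G2=1(const) -> 001
Step 2: G0=G0&G1=0&0=0 G1=G2=1 G2=1(const) -> 011
Step 3: G0=G0&G1=0&1=0 G1=G2=1 G2=1(const) -> 011
Step 4: G0=G0&G1=0&1=0 G1=G2=1 G2=1(const) -> 011

011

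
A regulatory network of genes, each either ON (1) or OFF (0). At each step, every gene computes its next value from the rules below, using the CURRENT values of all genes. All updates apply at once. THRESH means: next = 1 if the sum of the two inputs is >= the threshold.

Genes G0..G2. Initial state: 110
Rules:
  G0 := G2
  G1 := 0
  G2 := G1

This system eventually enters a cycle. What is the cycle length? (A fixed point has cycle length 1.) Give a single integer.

Step 0: 110
Step 1: G0=G2=0 G1=0(const) G2=G1=1 -> 001
Step 2: G0=G2=1 G1=0(const) G2=G1=0 -> 100
Step 3: G0=G2=0 G1=0(const) G2=G1=0 -> 000
Step 4: G0=G2=0 G1=0(const) G2=G1=0 -> 000
State from step 4 equals state from step 3 -> cycle length 1

Answer: 1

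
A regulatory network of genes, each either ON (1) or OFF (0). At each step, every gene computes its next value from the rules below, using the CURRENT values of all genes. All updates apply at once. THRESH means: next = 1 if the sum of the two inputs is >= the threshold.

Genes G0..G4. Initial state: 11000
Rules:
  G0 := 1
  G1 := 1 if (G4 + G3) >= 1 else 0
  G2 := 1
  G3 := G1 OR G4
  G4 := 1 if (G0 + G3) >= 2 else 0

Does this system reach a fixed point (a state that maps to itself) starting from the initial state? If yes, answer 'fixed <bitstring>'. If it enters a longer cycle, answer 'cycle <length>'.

Answer: fixed 11111

Derivation:
Step 0: 11000
Step 1: G0=1(const) G1=(0+0>=1)=0 G2=1(const) G3=G1|G4=1|0=1 G4=(1+0>=2)=0 -> 10110
Step 2: G0=1(const) G1=(0+1>=1)=1 G2=1(const) G3=G1|G4=0|0=0 G4=(1+1>=2)=1 -> 11101
Step 3: G0=1(const) G1=(1+0>=1)=1 G2=1(const) G3=G1|G4=1|1=1 G4=(1+0>=2)=0 -> 11110
Step 4: G0=1(const) G1=(0+1>=1)=1 G2=1(const) G3=G1|G4=1|0=1 G4=(1+1>=2)=1 -> 11111
Step 5: G0=1(const) G1=(1+1>=1)=1 G2=1(const) G3=G1|G4=1|1=1 G4=(1+1>=2)=1 -> 11111
Fixed point reached at step 4: 11111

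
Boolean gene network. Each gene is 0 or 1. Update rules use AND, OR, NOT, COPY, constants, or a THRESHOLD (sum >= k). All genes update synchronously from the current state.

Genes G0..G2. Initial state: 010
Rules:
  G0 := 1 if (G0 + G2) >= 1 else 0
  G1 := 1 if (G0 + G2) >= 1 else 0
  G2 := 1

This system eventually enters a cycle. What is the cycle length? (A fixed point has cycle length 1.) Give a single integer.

Step 0: 010
Step 1: G0=(0+0>=1)=0 G1=(0+0>=1)=0 G2=1(const) -> 001
Step 2: G0=(0+1>=1)=1 G1=(0+1>=1)=1 G2=1(const) -> 111
Step 3: G0=(1+1>=1)=1 G1=(1+1>=1)=1 G2=1(const) -> 111
State from step 3 equals state from step 2 -> cycle length 1

Answer: 1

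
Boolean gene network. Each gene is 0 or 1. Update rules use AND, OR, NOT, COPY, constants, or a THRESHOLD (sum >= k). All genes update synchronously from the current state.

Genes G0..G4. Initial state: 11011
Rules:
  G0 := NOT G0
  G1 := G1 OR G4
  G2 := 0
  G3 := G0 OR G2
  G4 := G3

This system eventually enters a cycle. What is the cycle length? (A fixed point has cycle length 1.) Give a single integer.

Step 0: 11011
Step 1: G0=NOT G0=NOT 1=0 G1=G1|G4=1|1=1 G2=0(const) G3=G0|G2=1|0=1 G4=G3=1 -> 01011
Step 2: G0=NOT G0=NOT 0=1 G1=G1|G4=1|1=1 G2=0(const) G3=G0|G2=0|0=0 G4=G3=1 -> 11001
Step 3: G0=NOT G0=NOT 1=0 G1=G1|G4=1|1=1 G2=0(const) G3=G0|G2=1|0=1 G4=G3=0 -> 01010
Step 4: G0=NOT G0=NOT 0=1 G1=G1|G4=1|0=1 G2=0(const) G3=G0|G2=0|0=0 G4=G3=1 -> 11001
State from step 4 equals state from step 2 -> cycle length 2

Answer: 2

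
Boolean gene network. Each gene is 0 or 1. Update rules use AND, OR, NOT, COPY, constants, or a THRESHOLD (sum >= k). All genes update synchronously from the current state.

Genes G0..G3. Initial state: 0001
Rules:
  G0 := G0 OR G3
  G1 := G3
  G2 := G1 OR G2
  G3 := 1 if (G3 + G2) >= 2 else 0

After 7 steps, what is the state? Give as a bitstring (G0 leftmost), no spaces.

Step 1: G0=G0|G3=0|1=1 G1=G3=1 G2=G1|G2=0|0=0 G3=(1+0>=2)=0 -> 1100
Step 2: G0=G0|G3=1|0=1 G1=G3=0 G2=G1|G2=1|0=1 G3=(0+0>=2)=0 -> 1010
Step 3: G0=G0|G3=1|0=1 G1=G3=0 G2=G1|G2=0|1=1 G3=(0+1>=2)=0 -> 1010
Step 4: G0=G0|G3=1|0=1 G1=G3=0 G2=G1|G2=0|1=1 G3=(0+1>=2)=0 -> 1010
Step 5: G0=G0|G3=1|0=1 G1=G3=0 G2=G1|G2=0|1=1 G3=(0+1>=2)=0 -> 1010
Step 6: G0=G0|G3=1|0=1 G1=G3=0 G2=G1|G2=0|1=1 G3=(0+1>=2)=0 -> 1010
Step 7: G0=G0|G3=1|0=1 G1=G3=0 G2=G1|G2=0|1=1 G3=(0+1>=2)=0 -> 1010

1010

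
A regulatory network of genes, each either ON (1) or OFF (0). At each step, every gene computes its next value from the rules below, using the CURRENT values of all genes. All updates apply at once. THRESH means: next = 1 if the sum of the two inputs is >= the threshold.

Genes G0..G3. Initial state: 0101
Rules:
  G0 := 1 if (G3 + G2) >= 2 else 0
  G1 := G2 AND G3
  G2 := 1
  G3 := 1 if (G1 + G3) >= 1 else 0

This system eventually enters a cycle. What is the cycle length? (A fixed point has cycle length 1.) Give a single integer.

Answer: 1

Derivation:
Step 0: 0101
Step 1: G0=(1+0>=2)=0 G1=G2&G3=0&1=0 G2=1(const) G3=(1+1>=1)=1 -> 0011
Step 2: G0=(1+1>=2)=1 G1=G2&G3=1&1=1 G2=1(const) G3=(0+1>=1)=1 -> 1111
Step 3: G0=(1+1>=2)=1 G1=G2&G3=1&1=1 G2=1(const) G3=(1+1>=1)=1 -> 1111
State from step 3 equals state from step 2 -> cycle length 1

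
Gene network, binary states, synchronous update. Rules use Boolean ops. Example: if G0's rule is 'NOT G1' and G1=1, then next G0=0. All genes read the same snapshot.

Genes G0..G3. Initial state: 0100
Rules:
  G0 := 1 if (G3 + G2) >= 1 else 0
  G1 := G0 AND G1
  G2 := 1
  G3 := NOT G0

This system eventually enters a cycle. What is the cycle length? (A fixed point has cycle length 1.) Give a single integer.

Answer: 1

Derivation:
Step 0: 0100
Step 1: G0=(0+0>=1)=0 G1=G0&G1=0&1=0 G2=1(const) G3=NOT G0=NOT 0=1 -> 0011
Step 2: G0=(1+1>=1)=1 G1=G0&G1=0&0=0 G2=1(const) G3=NOT G0=NOT 0=1 -> 1011
Step 3: G0=(1+1>=1)=1 G1=G0&G1=1&0=0 G2=1(const) G3=NOT G0=NOT 1=0 -> 1010
Step 4: G0=(0+1>=1)=1 G1=G0&G1=1&0=0 G2=1(const) G3=NOT G0=NOT 1=0 -> 1010
State from step 4 equals state from step 3 -> cycle length 1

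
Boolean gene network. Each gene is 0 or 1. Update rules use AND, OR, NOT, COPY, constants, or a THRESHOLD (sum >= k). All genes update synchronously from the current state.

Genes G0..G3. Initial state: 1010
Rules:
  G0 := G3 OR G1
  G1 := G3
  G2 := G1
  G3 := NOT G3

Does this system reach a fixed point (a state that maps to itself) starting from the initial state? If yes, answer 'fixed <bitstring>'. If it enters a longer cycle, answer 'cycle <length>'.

Step 0: 1010
Step 1: G0=G3|G1=0|0=0 G1=G3=0 G2=G1=0 G3=NOT G3=NOT 0=1 -> 0001
Step 2: G0=G3|G1=1|0=1 G1=G3=1 G2=G1=0 G3=NOT G3=NOT 1=0 -> 1100
Step 3: G0=G3|G1=0|1=1 G1=G3=0 G2=G1=1 G3=NOT G3=NOT 0=1 -> 1011
Step 4: G0=G3|G1=1|0=1 G1=G3=1 G2=G1=0 G3=NOT G3=NOT 1=0 -> 1100
Cycle of length 2 starting at step 2 -> no fixed point

Answer: cycle 2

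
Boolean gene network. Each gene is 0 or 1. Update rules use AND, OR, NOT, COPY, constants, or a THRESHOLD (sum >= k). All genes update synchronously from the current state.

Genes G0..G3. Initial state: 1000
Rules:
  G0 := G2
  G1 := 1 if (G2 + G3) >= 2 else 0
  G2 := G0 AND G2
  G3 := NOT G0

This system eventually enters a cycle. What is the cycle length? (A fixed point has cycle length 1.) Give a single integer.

Answer: 1

Derivation:
Step 0: 1000
Step 1: G0=G2=0 G1=(0+0>=2)=0 G2=G0&G2=1&0=0 G3=NOT G0=NOT 1=0 -> 0000
Step 2: G0=G2=0 G1=(0+0>=2)=0 G2=G0&G2=0&0=0 G3=NOT G0=NOT 0=1 -> 0001
Step 3: G0=G2=0 G1=(0+1>=2)=0 G2=G0&G2=0&0=0 G3=NOT G0=NOT 0=1 -> 0001
State from step 3 equals state from step 2 -> cycle length 1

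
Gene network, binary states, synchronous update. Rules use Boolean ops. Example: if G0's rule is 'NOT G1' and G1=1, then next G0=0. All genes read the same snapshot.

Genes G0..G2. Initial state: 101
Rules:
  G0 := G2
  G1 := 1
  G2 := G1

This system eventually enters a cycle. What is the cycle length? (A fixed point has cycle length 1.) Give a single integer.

Step 0: 101
Step 1: G0=G2=1 G1=1(const) G2=G1=0 -> 110
Step 2: G0=G2=0 G1=1(const) G2=G1=1 -> 011
Step 3: G0=G2=1 G1=1(const) G2=G1=1 -> 111
Step 4: G0=G2=1 G1=1(const) G2=G1=1 -> 111
State from step 4 equals state from step 3 -> cycle length 1

Answer: 1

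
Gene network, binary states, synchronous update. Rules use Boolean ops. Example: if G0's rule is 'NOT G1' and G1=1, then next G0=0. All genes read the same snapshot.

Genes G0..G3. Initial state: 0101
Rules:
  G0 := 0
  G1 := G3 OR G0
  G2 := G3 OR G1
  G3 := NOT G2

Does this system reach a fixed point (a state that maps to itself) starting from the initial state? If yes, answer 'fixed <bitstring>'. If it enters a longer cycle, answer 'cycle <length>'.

Step 0: 0101
Step 1: G0=0(const) G1=G3|G0=1|0=1 G2=G3|G1=1|1=1 G3=NOT G2=NOT 0=1 -> 0111
Step 2: G0=0(const) G1=G3|G0=1|0=1 G2=G3|G1=1|1=1 G3=NOT G2=NOT 1=0 -> 0110
Step 3: G0=0(const) G1=G3|G0=0|0=0 G2=G3|G1=0|1=1 G3=NOT G2=NOT 1=0 -> 0010
Step 4: G0=0(const) G1=G3|G0=0|0=0 G2=G3|G1=0|0=0 G3=NOT G2=NOT 1=0 -> 0000
Step 5: G0=0(const) G1=G3|G0=0|0=0 G2=G3|G1=0|0=0 G3=NOT G2=NOT 0=1 -> 0001
Step 6: G0=0(const) G1=G3|G0=1|0=1 G2=G3|G1=1|0=1 G3=NOT G2=NOT 0=1 -> 0111
Cycle of length 5 starting at step 1 -> no fixed point

Answer: cycle 5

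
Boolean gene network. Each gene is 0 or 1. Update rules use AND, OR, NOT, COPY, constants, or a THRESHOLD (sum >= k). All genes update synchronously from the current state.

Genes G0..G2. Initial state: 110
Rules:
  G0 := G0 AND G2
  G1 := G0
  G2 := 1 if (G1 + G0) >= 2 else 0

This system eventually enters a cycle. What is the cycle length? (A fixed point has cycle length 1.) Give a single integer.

Step 0: 110
Step 1: G0=G0&G2=1&0=0 G1=G0=1 G2=(1+1>=2)=1 -> 011
Step 2: G0=G0&G2=0&1=0 G1=G0=0 G2=(1+0>=2)=0 -> 000
Step 3: G0=G0&G2=0&0=0 G1=G0=0 G2=(0+0>=2)=0 -> 000
State from step 3 equals state from step 2 -> cycle length 1

Answer: 1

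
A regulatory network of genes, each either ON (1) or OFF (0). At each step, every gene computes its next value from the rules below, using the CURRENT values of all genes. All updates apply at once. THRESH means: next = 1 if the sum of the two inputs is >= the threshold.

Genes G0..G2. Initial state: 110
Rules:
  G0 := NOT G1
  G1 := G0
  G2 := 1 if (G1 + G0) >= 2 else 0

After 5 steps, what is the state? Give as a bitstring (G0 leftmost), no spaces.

Step 1: G0=NOT G1=NOT 1=0 G1=G0=1 G2=(1+1>=2)=1 -> 011
Step 2: G0=NOT G1=NOT 1=0 G1=G0=0 G2=(1+0>=2)=0 -> 000
Step 3: G0=NOT G1=NOT 0=1 G1=G0=0 G2=(0+0>=2)=0 -> 100
Step 4: G0=NOT G1=NOT 0=1 G1=G0=1 G2=(0+1>=2)=0 -> 110
Step 5: G0=NOT G1=NOT 1=0 G1=G0=1 G2=(1+1>=2)=1 -> 011

011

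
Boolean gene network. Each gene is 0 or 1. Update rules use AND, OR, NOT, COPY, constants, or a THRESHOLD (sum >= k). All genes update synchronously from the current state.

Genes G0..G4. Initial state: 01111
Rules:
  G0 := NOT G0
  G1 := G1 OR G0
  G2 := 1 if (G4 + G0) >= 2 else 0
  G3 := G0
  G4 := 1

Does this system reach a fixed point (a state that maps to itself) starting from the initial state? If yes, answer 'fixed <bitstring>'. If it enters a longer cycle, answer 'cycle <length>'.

Step 0: 01111
Step 1: G0=NOT G0=NOT 0=1 G1=G1|G0=1|0=1 G2=(1+0>=2)=0 G3=G0=0 G4=1(const) -> 11001
Step 2: G0=NOT G0=NOT 1=0 G1=G1|G0=1|1=1 G2=(1+1>=2)=1 G3=G0=1 G4=1(const) -> 01111
Cycle of length 2 starting at step 0 -> no fixed point

Answer: cycle 2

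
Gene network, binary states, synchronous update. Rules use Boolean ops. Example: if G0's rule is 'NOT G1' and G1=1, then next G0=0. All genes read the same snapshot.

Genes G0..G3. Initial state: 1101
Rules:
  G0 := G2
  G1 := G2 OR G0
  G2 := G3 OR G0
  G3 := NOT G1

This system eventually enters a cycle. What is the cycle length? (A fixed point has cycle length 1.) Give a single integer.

Answer: 2

Derivation:
Step 0: 1101
Step 1: G0=G2=0 G1=G2|G0=0|1=1 G2=G3|G0=1|1=1 G3=NOT G1=NOT 1=0 -> 0110
Step 2: G0=G2=1 G1=G2|G0=1|0=1 G2=G3|G0=0|0=0 G3=NOT G1=NOT 1=0 -> 1100
Step 3: G0=G2=0 G1=G2|G0=0|1=1 G2=G3|G0=0|1=1 G3=NOT G1=NOT 1=0 -> 0110
State from step 3 equals state from step 1 -> cycle length 2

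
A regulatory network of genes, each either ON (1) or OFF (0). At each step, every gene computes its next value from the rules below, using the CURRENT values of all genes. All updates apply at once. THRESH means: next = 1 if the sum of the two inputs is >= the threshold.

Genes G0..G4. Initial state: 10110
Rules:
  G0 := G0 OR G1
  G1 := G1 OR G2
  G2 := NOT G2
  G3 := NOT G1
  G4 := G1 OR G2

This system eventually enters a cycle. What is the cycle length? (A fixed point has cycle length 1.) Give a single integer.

Answer: 2

Derivation:
Step 0: 10110
Step 1: G0=G0|G1=1|0=1 G1=G1|G2=0|1=1 G2=NOT G2=NOT 1=0 G3=NOT G1=NOT 0=1 G4=G1|G2=0|1=1 -> 11011
Step 2: G0=G0|G1=1|1=1 G1=G1|G2=1|0=1 G2=NOT G2=NOT 0=1 G3=NOT G1=NOT 1=0 G4=G1|G2=1|0=1 -> 11101
Step 3: G0=G0|G1=1|1=1 G1=G1|G2=1|1=1 G2=NOT G2=NOT 1=0 G3=NOT G1=NOT 1=0 G4=G1|G2=1|1=1 -> 11001
Step 4: G0=G0|G1=1|1=1 G1=G1|G2=1|0=1 G2=NOT G2=NOT 0=1 G3=NOT G1=NOT 1=0 G4=G1|G2=1|0=1 -> 11101
State from step 4 equals state from step 2 -> cycle length 2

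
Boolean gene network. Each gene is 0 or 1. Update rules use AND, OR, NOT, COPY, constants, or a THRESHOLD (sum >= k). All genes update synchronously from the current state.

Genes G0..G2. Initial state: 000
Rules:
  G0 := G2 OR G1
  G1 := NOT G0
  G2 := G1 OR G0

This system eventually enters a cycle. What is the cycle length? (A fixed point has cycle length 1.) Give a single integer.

Answer: 1

Derivation:
Step 0: 000
Step 1: G0=G2|G1=0|0=0 G1=NOT G0=NOT 0=1 G2=G1|G0=0|0=0 -> 010
Step 2: G0=G2|G1=0|1=1 G1=NOT G0=NOT 0=1 G2=G1|G0=1|0=1 -> 111
Step 3: G0=G2|G1=1|1=1 G1=NOT G0=NOT 1=0 G2=G1|G0=1|1=1 -> 101
Step 4: G0=G2|G1=1|0=1 G1=NOT G0=NOT 1=0 G2=G1|G0=0|1=1 -> 101
State from step 4 equals state from step 3 -> cycle length 1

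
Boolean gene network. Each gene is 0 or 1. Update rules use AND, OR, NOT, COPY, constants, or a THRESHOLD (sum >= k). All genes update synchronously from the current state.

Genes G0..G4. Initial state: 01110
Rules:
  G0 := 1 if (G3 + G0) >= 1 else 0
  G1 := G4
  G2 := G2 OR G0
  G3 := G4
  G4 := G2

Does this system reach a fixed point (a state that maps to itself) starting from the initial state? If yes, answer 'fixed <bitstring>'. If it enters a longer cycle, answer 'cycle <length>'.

Answer: fixed 11111

Derivation:
Step 0: 01110
Step 1: G0=(1+0>=1)=1 G1=G4=0 G2=G2|G0=1|0=1 G3=G4=0 G4=G2=1 -> 10101
Step 2: G0=(0+1>=1)=1 G1=G4=1 G2=G2|G0=1|1=1 G3=G4=1 G4=G2=1 -> 11111
Step 3: G0=(1+1>=1)=1 G1=G4=1 G2=G2|G0=1|1=1 G3=G4=1 G4=G2=1 -> 11111
Fixed point reached at step 2: 11111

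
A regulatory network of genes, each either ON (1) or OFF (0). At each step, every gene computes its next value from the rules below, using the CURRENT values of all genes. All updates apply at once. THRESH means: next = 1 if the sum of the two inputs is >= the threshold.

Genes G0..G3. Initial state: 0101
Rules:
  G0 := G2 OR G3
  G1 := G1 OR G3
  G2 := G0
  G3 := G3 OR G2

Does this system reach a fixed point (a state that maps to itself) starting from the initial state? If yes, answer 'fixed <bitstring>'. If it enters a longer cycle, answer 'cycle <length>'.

Answer: fixed 1111

Derivation:
Step 0: 0101
Step 1: G0=G2|G3=0|1=1 G1=G1|G3=1|1=1 G2=G0=0 G3=G3|G2=1|0=1 -> 1101
Step 2: G0=G2|G3=0|1=1 G1=G1|G3=1|1=1 G2=G0=1 G3=G3|G2=1|0=1 -> 1111
Step 3: G0=G2|G3=1|1=1 G1=G1|G3=1|1=1 G2=G0=1 G3=G3|G2=1|1=1 -> 1111
Fixed point reached at step 2: 1111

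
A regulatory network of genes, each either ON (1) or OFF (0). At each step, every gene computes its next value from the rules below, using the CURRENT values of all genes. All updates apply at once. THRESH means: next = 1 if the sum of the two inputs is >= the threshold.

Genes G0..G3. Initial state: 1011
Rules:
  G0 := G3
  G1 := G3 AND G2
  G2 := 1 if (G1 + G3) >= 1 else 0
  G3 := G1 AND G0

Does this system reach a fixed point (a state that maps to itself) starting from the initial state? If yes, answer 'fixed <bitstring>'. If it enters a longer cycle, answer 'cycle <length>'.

Step 0: 1011
Step 1: G0=G3=1 G1=G3&G2=1&1=1 G2=(0+1>=1)=1 G3=G1&G0=0&1=0 -> 1110
Step 2: G0=G3=0 G1=G3&G2=0&1=0 G2=(1+0>=1)=1 G3=G1&G0=1&1=1 -> 0011
Step 3: G0=G3=1 G1=G3&G2=1&1=1 G2=(0+1>=1)=1 G3=G1&G0=0&0=0 -> 1110
Cycle of length 2 starting at step 1 -> no fixed point

Answer: cycle 2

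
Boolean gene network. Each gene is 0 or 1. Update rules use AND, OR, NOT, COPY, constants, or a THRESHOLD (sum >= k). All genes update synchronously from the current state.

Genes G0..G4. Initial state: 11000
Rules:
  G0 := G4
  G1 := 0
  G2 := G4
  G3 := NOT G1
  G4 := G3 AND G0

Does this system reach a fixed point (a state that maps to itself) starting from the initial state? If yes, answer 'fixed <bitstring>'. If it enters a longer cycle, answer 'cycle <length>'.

Answer: fixed 00010

Derivation:
Step 0: 11000
Step 1: G0=G4=0 G1=0(const) G2=G4=0 G3=NOT G1=NOT 1=0 G4=G3&G0=0&1=0 -> 00000
Step 2: G0=G4=0 G1=0(const) G2=G4=0 G3=NOT G1=NOT 0=1 G4=G3&G0=0&0=0 -> 00010
Step 3: G0=G4=0 G1=0(const) G2=G4=0 G3=NOT G1=NOT 0=1 G4=G3&G0=1&0=0 -> 00010
Fixed point reached at step 2: 00010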